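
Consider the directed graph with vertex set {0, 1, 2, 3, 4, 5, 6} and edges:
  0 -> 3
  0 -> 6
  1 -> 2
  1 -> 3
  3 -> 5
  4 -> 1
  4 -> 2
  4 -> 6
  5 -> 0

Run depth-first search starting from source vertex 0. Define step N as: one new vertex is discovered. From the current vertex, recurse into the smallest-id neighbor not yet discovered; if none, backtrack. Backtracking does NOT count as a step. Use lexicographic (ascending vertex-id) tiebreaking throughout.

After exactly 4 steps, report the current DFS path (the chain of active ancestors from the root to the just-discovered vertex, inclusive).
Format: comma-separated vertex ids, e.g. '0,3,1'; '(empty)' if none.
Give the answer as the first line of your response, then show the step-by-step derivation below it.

0,6

step 1: discover 0; path=0; order=0
step 2: discover 3; path=0>3; order=0,3
step 3: discover 5; path=0>3>5; order=0,3,5
step 4: discover 6; path=0>6; order=0,3,5,6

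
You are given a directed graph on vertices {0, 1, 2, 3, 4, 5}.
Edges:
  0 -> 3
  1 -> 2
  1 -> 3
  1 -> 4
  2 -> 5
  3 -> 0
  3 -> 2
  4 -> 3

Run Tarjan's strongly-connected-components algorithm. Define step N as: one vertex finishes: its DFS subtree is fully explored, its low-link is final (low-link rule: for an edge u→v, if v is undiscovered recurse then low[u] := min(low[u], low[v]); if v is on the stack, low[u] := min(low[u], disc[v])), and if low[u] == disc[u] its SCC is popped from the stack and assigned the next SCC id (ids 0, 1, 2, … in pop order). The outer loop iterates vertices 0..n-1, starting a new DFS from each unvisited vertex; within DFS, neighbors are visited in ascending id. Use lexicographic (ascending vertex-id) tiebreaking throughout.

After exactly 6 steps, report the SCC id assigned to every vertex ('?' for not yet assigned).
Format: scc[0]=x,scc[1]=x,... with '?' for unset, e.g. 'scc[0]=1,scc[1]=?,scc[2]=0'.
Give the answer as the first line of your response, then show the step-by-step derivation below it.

scc[0]=2,scc[1]=4,scc[2]=1,scc[3]=2,scc[4]=3,scc[5]=0

step 1: low=(low[0]=0,low[1]=?,low[2]=2,low[3]=0,low[4]=?,low[5]=3); scc=(scc[0]=?,scc[1]=?,scc[2]=?,scc[3]=?,scc[4]=?,scc[5]=0)
step 2: low=(low[0]=0,low[1]=?,low[2]=2,low[3]=0,low[4]=?,low[5]=3); scc=(scc[0]=?,scc[1]=?,scc[2]=1,scc[3]=?,scc[4]=?,scc[5]=0)
step 3: low=(low[0]=0,low[1]=?,low[2]=2,low[3]=0,low[4]=?,low[5]=3); scc=(scc[0]=?,scc[1]=?,scc[2]=1,scc[3]=?,scc[4]=?,scc[5]=0)
step 4: low=(low[0]=0,low[1]=?,low[2]=2,low[3]=0,low[4]=?,low[5]=3); scc=(scc[0]=2,scc[1]=?,scc[2]=1,scc[3]=2,scc[4]=?,scc[5]=0)
step 5: low=(low[0]=0,low[1]=4,low[2]=2,low[3]=0,low[4]=5,low[5]=3); scc=(scc[0]=2,scc[1]=?,scc[2]=1,scc[3]=2,scc[4]=3,scc[5]=0)
step 6: low=(low[0]=0,low[1]=4,low[2]=2,low[3]=0,low[4]=5,low[5]=3); scc=(scc[0]=2,scc[1]=4,scc[2]=1,scc[3]=2,scc[4]=3,scc[5]=0)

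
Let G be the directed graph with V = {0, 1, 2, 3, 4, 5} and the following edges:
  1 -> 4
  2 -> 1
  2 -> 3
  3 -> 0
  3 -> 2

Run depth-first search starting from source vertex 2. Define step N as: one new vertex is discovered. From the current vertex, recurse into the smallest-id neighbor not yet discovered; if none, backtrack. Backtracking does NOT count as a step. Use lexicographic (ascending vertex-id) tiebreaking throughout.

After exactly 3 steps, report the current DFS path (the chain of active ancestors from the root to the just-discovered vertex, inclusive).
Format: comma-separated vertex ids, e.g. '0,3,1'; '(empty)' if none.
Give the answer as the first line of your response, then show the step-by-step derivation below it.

2,1,4

step 1: discover 2; path=2; order=2
step 2: discover 1; path=2>1; order=2,1
step 3: discover 4; path=2>1>4; order=2,1,4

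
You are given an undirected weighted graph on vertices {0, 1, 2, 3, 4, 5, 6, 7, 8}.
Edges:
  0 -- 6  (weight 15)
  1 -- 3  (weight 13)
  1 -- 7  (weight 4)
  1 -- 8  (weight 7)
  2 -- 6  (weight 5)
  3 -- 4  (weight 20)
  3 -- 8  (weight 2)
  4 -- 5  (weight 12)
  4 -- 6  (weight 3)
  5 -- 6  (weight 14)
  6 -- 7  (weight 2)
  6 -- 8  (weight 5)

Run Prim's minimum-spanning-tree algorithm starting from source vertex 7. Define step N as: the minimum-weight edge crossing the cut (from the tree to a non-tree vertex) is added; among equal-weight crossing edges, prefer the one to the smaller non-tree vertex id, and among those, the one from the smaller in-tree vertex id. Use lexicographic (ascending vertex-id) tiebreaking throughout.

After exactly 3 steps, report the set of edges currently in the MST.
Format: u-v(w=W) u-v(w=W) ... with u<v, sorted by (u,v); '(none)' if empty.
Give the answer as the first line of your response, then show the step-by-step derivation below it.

1-7(w=4) 4-6(w=3) 6-7(w=2)

step 1: add edge 6-7 (w=2); MST = {6-7(w=2)}
step 2: add edge 4-6 (w=3); MST = {4-6(w=3) 6-7(w=2)}
step 3: add edge 1-7 (w=4); MST = {1-7(w=4) 4-6(w=3) 6-7(w=2)}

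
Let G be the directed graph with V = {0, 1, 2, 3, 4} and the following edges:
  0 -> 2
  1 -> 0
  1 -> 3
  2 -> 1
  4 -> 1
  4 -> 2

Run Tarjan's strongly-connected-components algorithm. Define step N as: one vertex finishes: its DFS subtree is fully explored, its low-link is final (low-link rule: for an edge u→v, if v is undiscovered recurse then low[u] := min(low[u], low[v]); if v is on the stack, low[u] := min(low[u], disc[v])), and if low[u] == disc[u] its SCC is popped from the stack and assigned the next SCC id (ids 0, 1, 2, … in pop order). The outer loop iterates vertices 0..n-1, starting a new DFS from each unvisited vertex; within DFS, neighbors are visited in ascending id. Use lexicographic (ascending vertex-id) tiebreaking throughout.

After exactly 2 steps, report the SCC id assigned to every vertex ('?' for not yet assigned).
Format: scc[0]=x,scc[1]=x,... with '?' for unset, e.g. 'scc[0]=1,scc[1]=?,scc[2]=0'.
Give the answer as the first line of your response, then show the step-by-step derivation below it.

scc[0]=?,scc[1]=?,scc[2]=?,scc[3]=0,scc[4]=?

step 1: low=(low[0]=0,low[1]=0,low[2]=1,low[3]=3,low[4]=?); scc=(scc[0]=?,scc[1]=?,scc[2]=?,scc[3]=0,scc[4]=?)
step 2: low=(low[0]=0,low[1]=0,low[2]=1,low[3]=3,low[4]=?); scc=(scc[0]=?,scc[1]=?,scc[2]=?,scc[3]=0,scc[4]=?)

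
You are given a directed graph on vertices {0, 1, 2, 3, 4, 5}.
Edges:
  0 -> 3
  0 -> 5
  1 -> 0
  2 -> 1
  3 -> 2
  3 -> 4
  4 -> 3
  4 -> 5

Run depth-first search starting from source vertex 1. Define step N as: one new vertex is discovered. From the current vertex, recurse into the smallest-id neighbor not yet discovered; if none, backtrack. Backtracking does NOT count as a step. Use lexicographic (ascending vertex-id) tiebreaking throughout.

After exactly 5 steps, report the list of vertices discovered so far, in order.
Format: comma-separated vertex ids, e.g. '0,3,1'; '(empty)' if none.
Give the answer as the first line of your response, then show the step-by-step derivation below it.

1,0,3,2,4

step 1: discover 1; path=1; order=1
step 2: discover 0; path=1>0; order=1,0
step 3: discover 3; path=1>0>3; order=1,0,3
step 4: discover 2; path=1>0>3>2; order=1,0,3,2
step 5: discover 4; path=1>0>3>4; order=1,0,3,2,4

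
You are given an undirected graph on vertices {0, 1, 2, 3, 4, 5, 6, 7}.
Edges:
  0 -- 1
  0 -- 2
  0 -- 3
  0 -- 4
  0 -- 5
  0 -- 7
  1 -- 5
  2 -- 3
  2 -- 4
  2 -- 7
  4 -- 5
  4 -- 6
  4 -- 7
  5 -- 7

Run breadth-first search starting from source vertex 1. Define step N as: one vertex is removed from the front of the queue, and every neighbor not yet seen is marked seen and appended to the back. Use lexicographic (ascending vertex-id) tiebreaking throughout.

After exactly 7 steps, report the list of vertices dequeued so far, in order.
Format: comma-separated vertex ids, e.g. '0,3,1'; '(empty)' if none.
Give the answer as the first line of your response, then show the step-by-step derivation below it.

1,0,5,2,3,4,7

step 1: dequeue 1; queue=[0,5]; order=1
step 2: dequeue 0; queue=[5,2,3,4,7]; order=1,0
step 3: dequeue 5; queue=[2,3,4,7]; order=1,0,5
step 4: dequeue 2; queue=[3,4,7]; order=1,0,5,2
step 5: dequeue 3; queue=[4,7]; order=1,0,5,2,3
step 6: dequeue 4; queue=[7,6]; order=1,0,5,2,3,4
step 7: dequeue 7; queue=[6]; order=1,0,5,2,3,4,7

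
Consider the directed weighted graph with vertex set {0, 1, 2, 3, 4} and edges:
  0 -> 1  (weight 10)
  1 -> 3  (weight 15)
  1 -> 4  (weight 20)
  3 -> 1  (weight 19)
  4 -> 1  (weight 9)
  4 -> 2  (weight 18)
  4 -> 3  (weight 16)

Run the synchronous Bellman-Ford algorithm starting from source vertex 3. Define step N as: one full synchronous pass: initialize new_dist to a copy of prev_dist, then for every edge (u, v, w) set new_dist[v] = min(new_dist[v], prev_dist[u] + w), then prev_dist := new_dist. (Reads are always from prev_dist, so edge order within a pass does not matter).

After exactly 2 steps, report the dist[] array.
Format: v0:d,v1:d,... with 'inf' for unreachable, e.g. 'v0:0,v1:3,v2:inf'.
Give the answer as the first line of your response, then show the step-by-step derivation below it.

v0:inf,v1:19,v2:inf,v3:0,v4:39

step 1: dist = v0:inf,v1:19,v2:inf,v3:0,v4:inf
step 2: dist = v0:inf,v1:19,v2:inf,v3:0,v4:39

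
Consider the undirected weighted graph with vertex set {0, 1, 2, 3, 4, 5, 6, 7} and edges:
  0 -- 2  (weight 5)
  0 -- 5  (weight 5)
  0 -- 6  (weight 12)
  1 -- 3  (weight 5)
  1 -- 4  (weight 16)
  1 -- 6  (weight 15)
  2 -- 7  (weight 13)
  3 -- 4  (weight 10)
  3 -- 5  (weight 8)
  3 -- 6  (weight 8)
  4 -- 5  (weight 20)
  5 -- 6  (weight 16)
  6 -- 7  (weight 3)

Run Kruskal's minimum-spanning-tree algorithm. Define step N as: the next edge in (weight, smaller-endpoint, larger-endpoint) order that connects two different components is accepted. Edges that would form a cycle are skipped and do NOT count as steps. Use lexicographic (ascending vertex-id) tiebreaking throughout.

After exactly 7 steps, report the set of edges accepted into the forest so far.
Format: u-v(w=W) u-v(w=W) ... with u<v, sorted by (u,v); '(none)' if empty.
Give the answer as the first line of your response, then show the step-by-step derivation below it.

0-2(w=5) 0-5(w=5) 1-3(w=5) 3-4(w=10) 3-5(w=8) 3-6(w=8) 6-7(w=3)

step 1: add edge 6-7 (w=3); MST = {6-7(w=3)}
step 2: add edge 0-2 (w=5); MST = {0-2(w=5) 6-7(w=3)}
step 3: add edge 0-5 (w=5); MST = {0-2(w=5) 0-5(w=5) 6-7(w=3)}
step 4: add edge 1-3 (w=5); MST = {0-2(w=5) 0-5(w=5) 1-3(w=5) 6-7(w=3)}
step 5: add edge 3-5 (w=8); MST = {0-2(w=5) 0-5(w=5) 1-3(w=5) 3-5(w=8) 6-7(w=3)}
step 6: add edge 3-6 (w=8); MST = {0-2(w=5) 0-5(w=5) 1-3(w=5) 3-5(w=8) 3-6(w=8) 6-7(w=3)}
step 7: add edge 3-4 (w=10); MST = {0-2(w=5) 0-5(w=5) 1-3(w=5) 3-4(w=10) 3-5(w=8) 3-6(w=8) 6-7(w=3)}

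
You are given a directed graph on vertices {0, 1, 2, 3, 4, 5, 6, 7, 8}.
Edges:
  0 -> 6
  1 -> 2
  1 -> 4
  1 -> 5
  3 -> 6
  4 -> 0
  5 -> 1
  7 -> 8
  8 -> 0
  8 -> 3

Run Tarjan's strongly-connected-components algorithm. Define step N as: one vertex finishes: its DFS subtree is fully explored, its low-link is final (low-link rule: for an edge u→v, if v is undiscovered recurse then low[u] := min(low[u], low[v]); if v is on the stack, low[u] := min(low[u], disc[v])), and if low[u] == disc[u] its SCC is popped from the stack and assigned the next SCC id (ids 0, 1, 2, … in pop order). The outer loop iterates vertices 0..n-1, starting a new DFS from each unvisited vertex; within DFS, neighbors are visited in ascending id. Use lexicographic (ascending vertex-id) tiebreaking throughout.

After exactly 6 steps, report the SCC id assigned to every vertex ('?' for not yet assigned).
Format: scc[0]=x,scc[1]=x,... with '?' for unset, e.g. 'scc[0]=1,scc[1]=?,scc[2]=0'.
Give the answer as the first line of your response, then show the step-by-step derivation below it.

scc[0]=1,scc[1]=4,scc[2]=2,scc[3]=?,scc[4]=3,scc[5]=4,scc[6]=0,scc[7]=?,scc[8]=?

step 1: low=(low[0]=0,low[1]=?,low[2]=?,low[3]=?,low[4]=?,low[5]=?,low[6]=1,low[7]=?,low[8]=?); scc=(scc[0]=?,scc[1]=?,scc[2]=?,scc[3]=?,scc[4]=?,scc[5]=?,scc[6]=0,scc[7]=?,scc[8]=?)
step 2: low=(low[0]=0,low[1]=?,low[2]=?,low[3]=?,low[4]=?,low[5]=?,low[6]=1,low[7]=?,low[8]=?); scc=(scc[0]=1,scc[1]=?,scc[2]=?,scc[3]=?,scc[4]=?,scc[5]=?,scc[6]=0,scc[7]=?,scc[8]=?)
step 3: low=(low[0]=0,low[1]=2,low[2]=3,low[3]=?,low[4]=?,low[5]=?,low[6]=1,low[7]=?,low[8]=?); scc=(scc[0]=1,scc[1]=?,scc[2]=2,scc[3]=?,scc[4]=?,scc[5]=?,scc[6]=0,scc[7]=?,scc[8]=?)
step 4: low=(low[0]=0,low[1]=2,low[2]=3,low[3]=?,low[4]=4,low[5]=?,low[6]=1,low[7]=?,low[8]=?); scc=(scc[0]=1,scc[1]=?,scc[2]=2,scc[3]=?,scc[4]=3,scc[5]=?,scc[6]=0,scc[7]=?,scc[8]=?)
step 5: low=(low[0]=0,low[1]=2,low[2]=3,low[3]=?,low[4]=4,low[5]=2,low[6]=1,low[7]=?,low[8]=?); scc=(scc[0]=1,scc[1]=?,scc[2]=2,scc[3]=?,scc[4]=3,scc[5]=?,scc[6]=0,scc[7]=?,scc[8]=?)
step 6: low=(low[0]=0,low[1]=2,low[2]=3,low[3]=?,low[4]=4,low[5]=2,low[6]=1,low[7]=?,low[8]=?); scc=(scc[0]=1,scc[1]=4,scc[2]=2,scc[3]=?,scc[4]=3,scc[5]=4,scc[6]=0,scc[7]=?,scc[8]=?)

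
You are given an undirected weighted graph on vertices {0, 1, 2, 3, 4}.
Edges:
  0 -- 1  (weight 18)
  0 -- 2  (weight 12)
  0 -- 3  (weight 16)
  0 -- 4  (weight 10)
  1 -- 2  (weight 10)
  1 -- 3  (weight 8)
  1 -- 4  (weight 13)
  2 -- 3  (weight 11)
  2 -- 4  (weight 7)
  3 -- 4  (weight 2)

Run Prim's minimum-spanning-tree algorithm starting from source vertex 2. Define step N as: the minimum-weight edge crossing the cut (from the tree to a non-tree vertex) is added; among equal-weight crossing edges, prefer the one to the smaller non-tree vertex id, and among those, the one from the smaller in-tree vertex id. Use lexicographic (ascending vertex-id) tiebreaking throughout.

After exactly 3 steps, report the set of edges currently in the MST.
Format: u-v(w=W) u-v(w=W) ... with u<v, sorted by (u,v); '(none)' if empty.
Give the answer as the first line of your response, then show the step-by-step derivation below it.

1-3(w=8) 2-4(w=7) 3-4(w=2)

step 1: add edge 2-4 (w=7); MST = {2-4(w=7)}
step 2: add edge 3-4 (w=2); MST = {2-4(w=7) 3-4(w=2)}
step 3: add edge 1-3 (w=8); MST = {1-3(w=8) 2-4(w=7) 3-4(w=2)}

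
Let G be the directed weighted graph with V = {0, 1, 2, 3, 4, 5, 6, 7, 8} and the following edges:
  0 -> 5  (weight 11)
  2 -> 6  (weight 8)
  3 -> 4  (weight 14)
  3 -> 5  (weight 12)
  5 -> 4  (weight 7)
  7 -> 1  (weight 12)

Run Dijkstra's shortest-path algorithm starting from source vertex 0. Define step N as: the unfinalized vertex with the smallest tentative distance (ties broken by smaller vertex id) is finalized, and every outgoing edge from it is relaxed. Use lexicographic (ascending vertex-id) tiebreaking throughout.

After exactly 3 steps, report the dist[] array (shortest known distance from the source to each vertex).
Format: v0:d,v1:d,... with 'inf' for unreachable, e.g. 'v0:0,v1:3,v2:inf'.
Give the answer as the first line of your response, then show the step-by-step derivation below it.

v0:0,v1:inf,v2:inf,v3:inf,v4:18,v5:11,v6:inf,v7:inf,v8:inf

step 1: dist = v0:0,v1:inf,v2:inf,v3:inf,v4:inf,v5:11,v6:inf,v7:inf,v8:inf
step 2: dist = v0:0,v1:inf,v2:inf,v3:inf,v4:18,v5:11,v6:inf,v7:inf,v8:inf
step 3: dist = v0:0,v1:inf,v2:inf,v3:inf,v4:18,v5:11,v6:inf,v7:inf,v8:inf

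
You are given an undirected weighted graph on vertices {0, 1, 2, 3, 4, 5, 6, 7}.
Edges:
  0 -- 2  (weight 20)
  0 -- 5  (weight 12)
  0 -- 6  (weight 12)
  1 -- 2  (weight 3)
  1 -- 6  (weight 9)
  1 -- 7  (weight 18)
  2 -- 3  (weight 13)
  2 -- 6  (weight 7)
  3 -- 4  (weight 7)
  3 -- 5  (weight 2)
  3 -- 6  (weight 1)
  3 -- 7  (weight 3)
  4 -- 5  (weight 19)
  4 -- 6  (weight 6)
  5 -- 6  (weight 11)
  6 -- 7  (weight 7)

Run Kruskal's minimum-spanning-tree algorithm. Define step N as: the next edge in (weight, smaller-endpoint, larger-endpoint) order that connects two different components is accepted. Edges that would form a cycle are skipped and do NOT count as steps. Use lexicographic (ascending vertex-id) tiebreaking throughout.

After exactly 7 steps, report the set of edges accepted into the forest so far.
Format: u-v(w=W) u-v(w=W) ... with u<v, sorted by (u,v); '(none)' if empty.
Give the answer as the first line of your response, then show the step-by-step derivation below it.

0-5(w=12) 1-2(w=3) 2-6(w=7) 3-5(w=2) 3-6(w=1) 3-7(w=3) 4-6(w=6)

step 1: add edge 3-6 (w=1); MST = {3-6(w=1)}
step 2: add edge 3-5 (w=2); MST = {3-5(w=2) 3-6(w=1)}
step 3: add edge 1-2 (w=3); MST = {1-2(w=3) 3-5(w=2) 3-6(w=1)}
step 4: add edge 3-7 (w=3); MST = {1-2(w=3) 3-5(w=2) 3-6(w=1) 3-7(w=3)}
step 5: add edge 4-6 (w=6); MST = {1-2(w=3) 3-5(w=2) 3-6(w=1) 3-7(w=3) 4-6(w=6)}
step 6: add edge 2-6 (w=7); MST = {1-2(w=3) 2-6(w=7) 3-5(w=2) 3-6(w=1) 3-7(w=3) 4-6(w=6)}
step 7: add edge 0-5 (w=12); MST = {0-5(w=12) 1-2(w=3) 2-6(w=7) 3-5(w=2) 3-6(w=1) 3-7(w=3) 4-6(w=6)}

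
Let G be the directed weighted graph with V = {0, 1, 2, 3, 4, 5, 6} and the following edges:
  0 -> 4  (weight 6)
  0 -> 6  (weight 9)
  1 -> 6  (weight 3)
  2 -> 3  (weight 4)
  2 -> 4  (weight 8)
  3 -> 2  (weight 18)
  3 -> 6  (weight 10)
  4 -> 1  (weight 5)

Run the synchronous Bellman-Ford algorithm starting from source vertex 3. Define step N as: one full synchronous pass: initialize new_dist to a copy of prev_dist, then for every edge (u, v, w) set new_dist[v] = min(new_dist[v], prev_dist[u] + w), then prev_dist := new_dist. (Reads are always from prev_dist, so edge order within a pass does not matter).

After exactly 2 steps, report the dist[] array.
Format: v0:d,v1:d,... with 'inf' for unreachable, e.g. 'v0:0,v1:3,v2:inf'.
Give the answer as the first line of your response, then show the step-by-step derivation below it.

v0:inf,v1:inf,v2:18,v3:0,v4:26,v5:inf,v6:10

step 1: dist = v0:inf,v1:inf,v2:18,v3:0,v4:inf,v5:inf,v6:10
step 2: dist = v0:inf,v1:inf,v2:18,v3:0,v4:26,v5:inf,v6:10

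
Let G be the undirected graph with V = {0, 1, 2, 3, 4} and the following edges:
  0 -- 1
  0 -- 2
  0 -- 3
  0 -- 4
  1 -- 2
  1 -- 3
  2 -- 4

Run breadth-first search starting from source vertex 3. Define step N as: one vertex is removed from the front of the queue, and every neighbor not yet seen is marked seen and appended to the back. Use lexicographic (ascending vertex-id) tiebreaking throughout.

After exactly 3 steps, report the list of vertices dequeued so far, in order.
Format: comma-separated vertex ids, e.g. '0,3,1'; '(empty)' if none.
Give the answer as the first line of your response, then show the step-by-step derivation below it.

3,0,1

step 1: dequeue 3; queue=[0,1]; order=3
step 2: dequeue 0; queue=[1,2,4]; order=3,0
step 3: dequeue 1; queue=[2,4]; order=3,0,1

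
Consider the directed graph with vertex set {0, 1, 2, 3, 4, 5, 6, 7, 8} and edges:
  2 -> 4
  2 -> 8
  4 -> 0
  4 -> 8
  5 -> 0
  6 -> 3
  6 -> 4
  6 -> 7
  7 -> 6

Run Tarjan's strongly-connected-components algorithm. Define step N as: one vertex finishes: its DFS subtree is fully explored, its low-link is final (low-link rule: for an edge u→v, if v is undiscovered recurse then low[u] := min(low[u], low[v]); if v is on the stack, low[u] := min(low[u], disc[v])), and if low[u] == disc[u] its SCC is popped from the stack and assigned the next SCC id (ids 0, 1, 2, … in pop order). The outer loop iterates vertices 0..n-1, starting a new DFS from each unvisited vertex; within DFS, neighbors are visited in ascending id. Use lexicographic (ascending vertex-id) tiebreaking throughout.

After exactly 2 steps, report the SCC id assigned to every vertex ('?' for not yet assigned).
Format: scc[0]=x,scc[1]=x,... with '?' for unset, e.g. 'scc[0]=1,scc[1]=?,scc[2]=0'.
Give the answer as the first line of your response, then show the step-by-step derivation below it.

scc[0]=0,scc[1]=1,scc[2]=?,scc[3]=?,scc[4]=?,scc[5]=?,scc[6]=?,scc[7]=?,scc[8]=?

step 1: low=(low[0]=0,low[1]=?,low[2]=?,low[3]=?,low[4]=?,low[5]=?,low[6]=?,low[7]=?,low[8]=?); scc=(scc[0]=0,scc[1]=?,scc[2]=?,scc[3]=?,scc[4]=?,scc[5]=?,scc[6]=?,scc[7]=?,scc[8]=?)
step 2: low=(low[0]=0,low[1]=1,low[2]=?,low[3]=?,low[4]=?,low[5]=?,low[6]=?,low[7]=?,low[8]=?); scc=(scc[0]=0,scc[1]=1,scc[2]=?,scc[3]=?,scc[4]=?,scc[5]=?,scc[6]=?,scc[7]=?,scc[8]=?)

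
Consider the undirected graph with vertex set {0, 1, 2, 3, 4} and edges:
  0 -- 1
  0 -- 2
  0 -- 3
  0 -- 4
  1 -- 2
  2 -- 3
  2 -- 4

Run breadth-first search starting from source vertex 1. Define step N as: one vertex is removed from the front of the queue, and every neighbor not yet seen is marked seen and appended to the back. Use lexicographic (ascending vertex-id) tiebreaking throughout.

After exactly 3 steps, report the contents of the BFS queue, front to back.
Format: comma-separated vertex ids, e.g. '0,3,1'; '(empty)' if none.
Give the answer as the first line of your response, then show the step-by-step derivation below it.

3,4

step 1: dequeue 1; queue=[0,2]; order=1
step 2: dequeue 0; queue=[2,3,4]; order=1,0
step 3: dequeue 2; queue=[3,4]; order=1,0,2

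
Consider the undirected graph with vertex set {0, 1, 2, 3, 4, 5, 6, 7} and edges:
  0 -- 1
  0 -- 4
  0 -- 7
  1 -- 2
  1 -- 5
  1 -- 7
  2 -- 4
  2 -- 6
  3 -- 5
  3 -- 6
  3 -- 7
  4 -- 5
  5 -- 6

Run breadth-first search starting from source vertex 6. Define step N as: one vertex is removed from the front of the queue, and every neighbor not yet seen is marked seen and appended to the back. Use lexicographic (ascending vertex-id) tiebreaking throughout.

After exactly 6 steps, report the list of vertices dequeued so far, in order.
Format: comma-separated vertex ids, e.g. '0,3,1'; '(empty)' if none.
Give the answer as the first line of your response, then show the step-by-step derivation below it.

6,2,3,5,1,4

step 1: dequeue 6; queue=[2,3,5]; order=6
step 2: dequeue 2; queue=[3,5,1,4]; order=6,2
step 3: dequeue 3; queue=[5,1,4,7]; order=6,2,3
step 4: dequeue 5; queue=[1,4,7]; order=6,2,3,5
step 5: dequeue 1; queue=[4,7,0]; order=6,2,3,5,1
step 6: dequeue 4; queue=[7,0]; order=6,2,3,5,1,4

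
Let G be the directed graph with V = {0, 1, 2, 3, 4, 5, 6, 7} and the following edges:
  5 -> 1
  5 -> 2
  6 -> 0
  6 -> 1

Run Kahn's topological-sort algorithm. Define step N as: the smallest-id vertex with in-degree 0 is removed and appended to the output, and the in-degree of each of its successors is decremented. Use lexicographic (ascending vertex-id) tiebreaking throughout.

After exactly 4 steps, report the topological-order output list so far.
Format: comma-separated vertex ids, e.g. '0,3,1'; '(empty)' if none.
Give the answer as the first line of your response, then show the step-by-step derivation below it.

3,4,5,2

step 1: output 3; order=[3]; indeg=(1,2,1,0,0,0,0,0)
step 2: output 4; order=[3,4]; indeg=(1,2,1,0,0,0,0,0)
step 3: output 5; order=[3,4,5]; indeg=(1,1,0,0,0,0,0,0)
step 4: output 2; order=[3,4,5,2]; indeg=(1,1,0,0,0,0,0,0)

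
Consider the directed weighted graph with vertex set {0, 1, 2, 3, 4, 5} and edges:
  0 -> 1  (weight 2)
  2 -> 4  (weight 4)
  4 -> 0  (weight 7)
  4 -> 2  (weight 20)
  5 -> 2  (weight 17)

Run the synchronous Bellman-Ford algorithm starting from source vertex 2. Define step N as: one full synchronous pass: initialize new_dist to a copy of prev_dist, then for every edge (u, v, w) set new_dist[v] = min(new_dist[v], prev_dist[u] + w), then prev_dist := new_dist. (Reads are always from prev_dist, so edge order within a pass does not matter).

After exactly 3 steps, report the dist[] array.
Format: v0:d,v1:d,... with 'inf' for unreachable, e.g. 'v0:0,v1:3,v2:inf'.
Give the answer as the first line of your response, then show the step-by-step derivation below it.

v0:11,v1:13,v2:0,v3:inf,v4:4,v5:inf

step 1: dist = v0:inf,v1:inf,v2:0,v3:inf,v4:4,v5:inf
step 2: dist = v0:11,v1:inf,v2:0,v3:inf,v4:4,v5:inf
step 3: dist = v0:11,v1:13,v2:0,v3:inf,v4:4,v5:inf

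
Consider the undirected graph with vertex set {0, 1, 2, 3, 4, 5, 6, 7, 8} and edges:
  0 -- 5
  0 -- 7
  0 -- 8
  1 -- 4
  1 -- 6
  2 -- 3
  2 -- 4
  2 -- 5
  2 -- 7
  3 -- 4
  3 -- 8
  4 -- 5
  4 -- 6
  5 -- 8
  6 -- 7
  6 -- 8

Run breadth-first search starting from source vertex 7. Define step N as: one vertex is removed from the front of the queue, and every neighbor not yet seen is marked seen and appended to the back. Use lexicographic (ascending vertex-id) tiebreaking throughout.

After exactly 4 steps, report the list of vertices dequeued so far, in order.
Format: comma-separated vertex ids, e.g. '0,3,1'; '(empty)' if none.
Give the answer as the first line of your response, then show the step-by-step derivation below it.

7,0,2,6

step 1: dequeue 7; queue=[0,2,6]; order=7
step 2: dequeue 0; queue=[2,6,5,8]; order=7,0
step 3: dequeue 2; queue=[6,5,8,3,4]; order=7,0,2
step 4: dequeue 6; queue=[5,8,3,4,1]; order=7,0,2,6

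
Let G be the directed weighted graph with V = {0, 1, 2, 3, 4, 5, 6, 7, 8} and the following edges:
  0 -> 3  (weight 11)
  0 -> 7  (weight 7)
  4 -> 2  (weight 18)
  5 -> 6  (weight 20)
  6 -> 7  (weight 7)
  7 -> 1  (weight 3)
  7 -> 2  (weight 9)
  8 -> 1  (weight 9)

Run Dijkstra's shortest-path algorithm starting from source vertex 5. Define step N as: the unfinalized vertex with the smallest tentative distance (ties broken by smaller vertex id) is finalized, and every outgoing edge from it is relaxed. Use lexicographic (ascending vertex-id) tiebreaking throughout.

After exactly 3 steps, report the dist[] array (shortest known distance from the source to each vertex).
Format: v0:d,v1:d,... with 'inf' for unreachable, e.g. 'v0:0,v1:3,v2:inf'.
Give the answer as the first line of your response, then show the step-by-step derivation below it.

v0:inf,v1:30,v2:36,v3:inf,v4:inf,v5:0,v6:20,v7:27,v8:inf

step 1: dist = v0:inf,v1:inf,v2:inf,v3:inf,v4:inf,v5:0,v6:20,v7:inf,v8:inf
step 2: dist = v0:inf,v1:inf,v2:inf,v3:inf,v4:inf,v5:0,v6:20,v7:27,v8:inf
step 3: dist = v0:inf,v1:30,v2:36,v3:inf,v4:inf,v5:0,v6:20,v7:27,v8:inf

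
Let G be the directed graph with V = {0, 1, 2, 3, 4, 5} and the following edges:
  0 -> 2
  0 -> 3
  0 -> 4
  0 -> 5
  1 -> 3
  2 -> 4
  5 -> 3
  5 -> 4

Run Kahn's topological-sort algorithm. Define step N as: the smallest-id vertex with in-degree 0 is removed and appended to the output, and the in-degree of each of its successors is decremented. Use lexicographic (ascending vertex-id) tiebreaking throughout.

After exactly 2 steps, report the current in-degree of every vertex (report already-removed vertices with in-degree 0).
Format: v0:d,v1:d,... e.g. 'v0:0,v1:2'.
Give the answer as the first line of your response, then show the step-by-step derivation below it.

v0:0,v1:0,v2:0,v3:1,v4:2,v5:0

step 1: output 0; order=[0]; indeg=(0,0,0,2,2,0)
step 2: output 1; order=[0,1]; indeg=(0,0,0,1,2,0)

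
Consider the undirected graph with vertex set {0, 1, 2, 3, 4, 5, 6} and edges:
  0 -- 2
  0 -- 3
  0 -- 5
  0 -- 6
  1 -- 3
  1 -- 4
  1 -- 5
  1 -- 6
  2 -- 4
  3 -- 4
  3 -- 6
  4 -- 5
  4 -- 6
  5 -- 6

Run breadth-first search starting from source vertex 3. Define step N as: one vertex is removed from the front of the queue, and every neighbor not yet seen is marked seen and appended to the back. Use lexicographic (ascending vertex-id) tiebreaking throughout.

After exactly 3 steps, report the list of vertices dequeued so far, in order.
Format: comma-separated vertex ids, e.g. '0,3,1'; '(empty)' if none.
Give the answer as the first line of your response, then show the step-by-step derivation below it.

3,0,1

step 1: dequeue 3; queue=[0,1,4,6]; order=3
step 2: dequeue 0; queue=[1,4,6,2,5]; order=3,0
step 3: dequeue 1; queue=[4,6,2,5]; order=3,0,1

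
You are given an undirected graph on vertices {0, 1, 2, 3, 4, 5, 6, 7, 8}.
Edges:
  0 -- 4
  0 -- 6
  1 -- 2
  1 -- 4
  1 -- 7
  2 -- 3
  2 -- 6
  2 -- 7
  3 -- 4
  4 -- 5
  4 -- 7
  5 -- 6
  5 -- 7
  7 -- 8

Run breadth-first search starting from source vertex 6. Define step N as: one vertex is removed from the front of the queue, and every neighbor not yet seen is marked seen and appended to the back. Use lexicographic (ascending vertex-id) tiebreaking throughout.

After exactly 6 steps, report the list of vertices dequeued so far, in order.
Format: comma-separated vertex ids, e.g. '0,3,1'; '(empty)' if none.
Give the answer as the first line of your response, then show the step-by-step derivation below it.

6,0,2,5,4,1

step 1: dequeue 6; queue=[0,2,5]; order=6
step 2: dequeue 0; queue=[2,5,4]; order=6,0
step 3: dequeue 2; queue=[5,4,1,3,7]; order=6,0,2
step 4: dequeue 5; queue=[4,1,3,7]; order=6,0,2,5
step 5: dequeue 4; queue=[1,3,7]; order=6,0,2,5,4
step 6: dequeue 1; queue=[3,7]; order=6,0,2,5,4,1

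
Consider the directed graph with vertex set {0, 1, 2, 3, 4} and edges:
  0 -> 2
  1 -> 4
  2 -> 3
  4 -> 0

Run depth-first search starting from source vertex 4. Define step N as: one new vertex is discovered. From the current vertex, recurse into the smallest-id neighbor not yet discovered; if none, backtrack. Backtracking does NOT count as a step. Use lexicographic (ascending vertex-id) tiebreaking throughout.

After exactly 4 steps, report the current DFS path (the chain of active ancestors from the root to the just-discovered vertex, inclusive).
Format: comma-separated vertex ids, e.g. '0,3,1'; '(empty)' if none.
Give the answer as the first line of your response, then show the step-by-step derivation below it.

4,0,2,3

step 1: discover 4; path=4; order=4
step 2: discover 0; path=4>0; order=4,0
step 3: discover 2; path=4>0>2; order=4,0,2
step 4: discover 3; path=4>0>2>3; order=4,0,2,3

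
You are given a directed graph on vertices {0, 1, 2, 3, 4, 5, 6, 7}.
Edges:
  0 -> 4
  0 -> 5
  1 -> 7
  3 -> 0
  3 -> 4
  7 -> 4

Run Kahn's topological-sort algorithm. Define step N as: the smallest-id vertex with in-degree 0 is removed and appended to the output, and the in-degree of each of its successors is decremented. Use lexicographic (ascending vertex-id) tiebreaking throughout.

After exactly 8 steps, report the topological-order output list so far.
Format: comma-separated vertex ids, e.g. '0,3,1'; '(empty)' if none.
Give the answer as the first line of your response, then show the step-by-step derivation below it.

1,2,3,0,5,6,7,4

step 1: output 1; order=[1]; indeg=(1,0,0,0,3,1,0,0)
step 2: output 2; order=[1,2]; indeg=(1,0,0,0,3,1,0,0)
step 3: output 3; order=[1,2,3]; indeg=(0,0,0,0,2,1,0,0)
step 4: output 0; order=[1,2,3,0]; indeg=(0,0,0,0,1,0,0,0)
step 5: output 5; order=[1,2,3,0,5]; indeg=(0,0,0,0,1,0,0,0)
step 6: output 6; order=[1,2,3,0,5,6]; indeg=(0,0,0,0,1,0,0,0)
step 7: output 7; order=[1,2,3,0,5,6,7]; indeg=(0,0,0,0,0,0,0,0)
step 8: output 4; order=[1,2,3,0,5,6,7,4]; indeg=(0,0,0,0,0,0,0,0)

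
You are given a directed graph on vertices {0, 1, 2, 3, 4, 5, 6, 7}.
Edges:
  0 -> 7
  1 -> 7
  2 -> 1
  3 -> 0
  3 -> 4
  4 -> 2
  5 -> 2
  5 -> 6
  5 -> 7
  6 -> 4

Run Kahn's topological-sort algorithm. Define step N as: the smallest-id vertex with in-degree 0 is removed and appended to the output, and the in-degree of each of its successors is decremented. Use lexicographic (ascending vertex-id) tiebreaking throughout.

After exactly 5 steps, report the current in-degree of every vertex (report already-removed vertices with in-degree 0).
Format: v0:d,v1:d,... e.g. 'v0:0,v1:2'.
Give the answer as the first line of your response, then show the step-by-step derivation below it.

v0:0,v1:1,v2:0,v3:0,v4:0,v5:0,v6:0,v7:1

step 1: output 3; order=[3]; indeg=(0,1,2,0,1,0,1,3)
step 2: output 0; order=[3,0]; indeg=(0,1,2,0,1,0,1,2)
step 3: output 5; order=[3,0,5]; indeg=(0,1,1,0,1,0,0,1)
step 4: output 6; order=[3,0,5,6]; indeg=(0,1,1,0,0,0,0,1)
step 5: output 4; order=[3,0,5,6,4]; indeg=(0,1,0,0,0,0,0,1)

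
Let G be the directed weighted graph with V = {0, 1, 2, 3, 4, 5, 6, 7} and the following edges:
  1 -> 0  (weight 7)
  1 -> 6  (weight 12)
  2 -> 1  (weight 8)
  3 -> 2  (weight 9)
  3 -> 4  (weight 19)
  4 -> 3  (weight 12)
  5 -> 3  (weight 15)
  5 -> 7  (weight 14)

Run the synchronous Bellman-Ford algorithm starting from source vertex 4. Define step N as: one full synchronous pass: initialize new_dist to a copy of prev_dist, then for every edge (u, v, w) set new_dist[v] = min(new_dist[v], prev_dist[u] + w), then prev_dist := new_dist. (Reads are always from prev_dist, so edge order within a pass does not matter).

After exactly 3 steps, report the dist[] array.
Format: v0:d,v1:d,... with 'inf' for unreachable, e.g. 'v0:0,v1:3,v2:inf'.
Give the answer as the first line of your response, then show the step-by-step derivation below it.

v0:inf,v1:29,v2:21,v3:12,v4:0,v5:inf,v6:inf,v7:inf

step 1: dist = v0:inf,v1:inf,v2:inf,v3:12,v4:0,v5:inf,v6:inf,v7:inf
step 2: dist = v0:inf,v1:inf,v2:21,v3:12,v4:0,v5:inf,v6:inf,v7:inf
step 3: dist = v0:inf,v1:29,v2:21,v3:12,v4:0,v5:inf,v6:inf,v7:inf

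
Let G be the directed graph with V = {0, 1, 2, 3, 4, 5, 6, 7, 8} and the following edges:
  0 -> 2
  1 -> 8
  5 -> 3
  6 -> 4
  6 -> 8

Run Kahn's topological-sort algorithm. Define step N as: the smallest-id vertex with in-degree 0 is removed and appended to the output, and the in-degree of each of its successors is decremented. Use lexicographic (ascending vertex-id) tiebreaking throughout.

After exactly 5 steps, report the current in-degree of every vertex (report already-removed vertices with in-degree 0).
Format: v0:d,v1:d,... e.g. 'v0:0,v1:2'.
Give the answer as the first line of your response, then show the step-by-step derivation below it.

v0:0,v1:0,v2:0,v3:0,v4:1,v5:0,v6:0,v7:0,v8:1

step 1: output 0; order=[0]; indeg=(0,0,0,1,1,0,0,0,2)
step 2: output 1; order=[0,1]; indeg=(0,0,0,1,1,0,0,0,1)
step 3: output 2; order=[0,1,2]; indeg=(0,0,0,1,1,0,0,0,1)
step 4: output 5; order=[0,1,2,5]; indeg=(0,0,0,0,1,0,0,0,1)
step 5: output 3; order=[0,1,2,5,3]; indeg=(0,0,0,0,1,0,0,0,1)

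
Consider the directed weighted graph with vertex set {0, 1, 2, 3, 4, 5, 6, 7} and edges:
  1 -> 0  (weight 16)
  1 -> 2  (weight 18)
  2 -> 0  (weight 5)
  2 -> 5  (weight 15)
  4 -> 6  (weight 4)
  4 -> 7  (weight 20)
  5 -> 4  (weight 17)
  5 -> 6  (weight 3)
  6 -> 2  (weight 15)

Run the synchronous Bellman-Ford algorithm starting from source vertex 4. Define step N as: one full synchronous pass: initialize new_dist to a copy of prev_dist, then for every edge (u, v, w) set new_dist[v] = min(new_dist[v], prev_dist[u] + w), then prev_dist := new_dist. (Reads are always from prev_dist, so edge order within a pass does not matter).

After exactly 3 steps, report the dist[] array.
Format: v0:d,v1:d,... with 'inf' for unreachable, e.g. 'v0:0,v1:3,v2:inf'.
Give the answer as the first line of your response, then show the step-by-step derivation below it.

v0:24,v1:inf,v2:19,v3:inf,v4:0,v5:34,v6:4,v7:20

step 1: dist = v0:inf,v1:inf,v2:inf,v3:inf,v4:0,v5:inf,v6:4,v7:20
step 2: dist = v0:inf,v1:inf,v2:19,v3:inf,v4:0,v5:inf,v6:4,v7:20
step 3: dist = v0:24,v1:inf,v2:19,v3:inf,v4:0,v5:34,v6:4,v7:20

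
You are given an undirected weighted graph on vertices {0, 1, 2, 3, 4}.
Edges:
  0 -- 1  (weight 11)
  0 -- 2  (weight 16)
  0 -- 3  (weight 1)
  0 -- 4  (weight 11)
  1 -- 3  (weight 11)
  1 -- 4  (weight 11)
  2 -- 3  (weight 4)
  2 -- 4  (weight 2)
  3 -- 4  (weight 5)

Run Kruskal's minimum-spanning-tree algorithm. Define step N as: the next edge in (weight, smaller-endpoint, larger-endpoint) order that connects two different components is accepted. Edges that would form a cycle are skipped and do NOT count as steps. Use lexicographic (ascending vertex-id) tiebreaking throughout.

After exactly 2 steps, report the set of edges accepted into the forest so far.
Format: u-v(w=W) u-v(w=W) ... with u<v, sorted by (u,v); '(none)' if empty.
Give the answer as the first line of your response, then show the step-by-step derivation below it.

0-3(w=1) 2-4(w=2)

step 1: add edge 0-3 (w=1); MST = {0-3(w=1)}
step 2: add edge 2-4 (w=2); MST = {0-3(w=1) 2-4(w=2)}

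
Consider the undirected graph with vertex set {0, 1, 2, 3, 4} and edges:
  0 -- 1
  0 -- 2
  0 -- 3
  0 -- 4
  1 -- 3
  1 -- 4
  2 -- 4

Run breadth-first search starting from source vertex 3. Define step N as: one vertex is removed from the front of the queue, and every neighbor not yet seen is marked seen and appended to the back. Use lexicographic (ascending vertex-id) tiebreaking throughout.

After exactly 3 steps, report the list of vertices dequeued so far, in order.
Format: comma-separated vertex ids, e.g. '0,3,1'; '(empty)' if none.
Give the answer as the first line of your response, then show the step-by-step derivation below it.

3,0,1

step 1: dequeue 3; queue=[0,1]; order=3
step 2: dequeue 0; queue=[1,2,4]; order=3,0
step 3: dequeue 1; queue=[2,4]; order=3,0,1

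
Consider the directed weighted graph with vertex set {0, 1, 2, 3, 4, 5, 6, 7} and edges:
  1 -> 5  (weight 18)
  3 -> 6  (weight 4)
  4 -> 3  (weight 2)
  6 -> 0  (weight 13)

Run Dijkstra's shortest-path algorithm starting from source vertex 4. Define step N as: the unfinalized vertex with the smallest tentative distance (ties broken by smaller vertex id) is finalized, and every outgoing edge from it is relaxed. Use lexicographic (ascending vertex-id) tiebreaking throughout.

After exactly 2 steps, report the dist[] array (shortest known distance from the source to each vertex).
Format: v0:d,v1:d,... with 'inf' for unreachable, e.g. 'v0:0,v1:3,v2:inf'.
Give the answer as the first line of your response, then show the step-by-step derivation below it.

v0:inf,v1:inf,v2:inf,v3:2,v4:0,v5:inf,v6:6,v7:inf

step 1: dist = v0:inf,v1:inf,v2:inf,v3:2,v4:0,v5:inf,v6:inf,v7:inf
step 2: dist = v0:inf,v1:inf,v2:inf,v3:2,v4:0,v5:inf,v6:6,v7:inf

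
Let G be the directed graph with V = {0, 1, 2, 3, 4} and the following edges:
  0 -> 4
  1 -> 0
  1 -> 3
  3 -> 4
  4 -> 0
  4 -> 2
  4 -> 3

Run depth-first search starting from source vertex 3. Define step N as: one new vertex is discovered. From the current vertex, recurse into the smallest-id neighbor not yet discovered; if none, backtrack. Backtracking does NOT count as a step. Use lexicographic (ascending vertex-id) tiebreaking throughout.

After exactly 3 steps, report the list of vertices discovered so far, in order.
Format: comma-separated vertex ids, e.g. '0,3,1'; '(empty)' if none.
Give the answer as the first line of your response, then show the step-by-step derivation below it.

3,4,0

step 1: discover 3; path=3; order=3
step 2: discover 4; path=3>4; order=3,4
step 3: discover 0; path=3>4>0; order=3,4,0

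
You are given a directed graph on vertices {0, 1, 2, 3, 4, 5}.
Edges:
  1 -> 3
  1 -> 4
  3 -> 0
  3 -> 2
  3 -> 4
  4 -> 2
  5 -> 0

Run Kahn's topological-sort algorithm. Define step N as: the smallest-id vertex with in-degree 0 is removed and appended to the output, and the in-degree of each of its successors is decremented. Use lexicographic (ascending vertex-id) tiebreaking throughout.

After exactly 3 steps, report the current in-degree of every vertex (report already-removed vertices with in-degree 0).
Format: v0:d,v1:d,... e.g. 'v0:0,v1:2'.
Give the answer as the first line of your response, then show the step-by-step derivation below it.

v0:1,v1:0,v2:0,v3:0,v4:0,v5:0

step 1: output 1; order=[1]; indeg=(2,0,2,0,1,0)
step 2: output 3; order=[1,3]; indeg=(1,0,1,0,0,0)
step 3: output 4; order=[1,3,4]; indeg=(1,0,0,0,0,0)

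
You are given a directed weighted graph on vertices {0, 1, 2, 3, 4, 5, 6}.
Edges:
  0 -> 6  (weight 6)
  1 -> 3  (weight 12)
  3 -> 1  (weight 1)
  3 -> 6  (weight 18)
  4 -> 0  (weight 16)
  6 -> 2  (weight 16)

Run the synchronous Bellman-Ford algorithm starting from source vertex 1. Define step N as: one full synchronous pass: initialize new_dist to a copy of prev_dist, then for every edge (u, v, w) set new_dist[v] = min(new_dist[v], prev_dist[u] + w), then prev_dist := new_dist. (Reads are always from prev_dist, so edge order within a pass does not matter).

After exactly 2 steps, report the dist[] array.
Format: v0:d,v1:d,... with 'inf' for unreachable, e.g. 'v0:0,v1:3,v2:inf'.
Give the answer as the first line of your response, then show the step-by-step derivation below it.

v0:inf,v1:0,v2:inf,v3:12,v4:inf,v5:inf,v6:30

step 1: dist = v0:inf,v1:0,v2:inf,v3:12,v4:inf,v5:inf,v6:inf
step 2: dist = v0:inf,v1:0,v2:inf,v3:12,v4:inf,v5:inf,v6:30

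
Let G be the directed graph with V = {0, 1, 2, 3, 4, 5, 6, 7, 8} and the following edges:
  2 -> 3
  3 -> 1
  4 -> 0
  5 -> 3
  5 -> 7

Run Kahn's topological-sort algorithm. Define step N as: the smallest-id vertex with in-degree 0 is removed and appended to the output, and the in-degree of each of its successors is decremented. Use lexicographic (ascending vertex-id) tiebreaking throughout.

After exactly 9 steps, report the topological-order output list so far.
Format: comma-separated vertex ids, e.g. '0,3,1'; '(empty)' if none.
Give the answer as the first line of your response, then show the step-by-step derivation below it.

2,4,0,5,3,1,6,7,8

step 1: output 2; order=[2]; indeg=(1,1,0,1,0,0,0,1,0)
step 2: output 4; order=[2,4]; indeg=(0,1,0,1,0,0,0,1,0)
step 3: output 0; order=[2,4,0]; indeg=(0,1,0,1,0,0,0,1,0)
step 4: output 5; order=[2,4,0,5]; indeg=(0,1,0,0,0,0,0,0,0)
step 5: output 3; order=[2,4,0,5,3]; indeg=(0,0,0,0,0,0,0,0,0)
step 6: output 1; order=[2,4,0,5,3,1]; indeg=(0,0,0,0,0,0,0,0,0)
step 7: output 6; order=[2,4,0,5,3,1,6]; indeg=(0,0,0,0,0,0,0,0,0)
step 8: output 7; order=[2,4,0,5,3,1,6,7]; indeg=(0,0,0,0,0,0,0,0,0)
step 9: output 8; order=[2,4,0,5,3,1,6,7,8]; indeg=(0,0,0,0,0,0,0,0,0)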